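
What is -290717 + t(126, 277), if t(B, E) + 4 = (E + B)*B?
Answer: -239943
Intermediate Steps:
t(B, E) = -4 + B*(B + E) (t(B, E) = -4 + (E + B)*B = -4 + (B + E)*B = -4 + B*(B + E))
-290717 + t(126, 277) = -290717 + (-4 + 126² + 126*277) = -290717 + (-4 + 15876 + 34902) = -290717 + 50774 = -239943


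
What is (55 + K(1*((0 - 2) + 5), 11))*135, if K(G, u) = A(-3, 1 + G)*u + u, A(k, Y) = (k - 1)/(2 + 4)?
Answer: 7920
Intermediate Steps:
A(k, Y) = -1/6 + k/6 (A(k, Y) = (-1 + k)/6 = (-1 + k)*(1/6) = -1/6 + k/6)
K(G, u) = u/3 (K(G, u) = (-1/6 + (1/6)*(-3))*u + u = (-1/6 - 1/2)*u + u = -2*u/3 + u = u/3)
(55 + K(1*((0 - 2) + 5), 11))*135 = (55 + (1/3)*11)*135 = (55 + 11/3)*135 = (176/3)*135 = 7920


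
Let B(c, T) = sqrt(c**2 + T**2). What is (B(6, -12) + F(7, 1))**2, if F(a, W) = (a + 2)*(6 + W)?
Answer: 4149 + 756*sqrt(5) ≈ 5839.5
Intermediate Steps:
B(c, T) = sqrt(T**2 + c**2)
F(a, W) = (2 + a)*(6 + W)
(B(6, -12) + F(7, 1))**2 = (sqrt((-12)**2 + 6**2) + (12 + 2*1 + 6*7 + 1*7))**2 = (sqrt(144 + 36) + (12 + 2 + 42 + 7))**2 = (sqrt(180) + 63)**2 = (6*sqrt(5) + 63)**2 = (63 + 6*sqrt(5))**2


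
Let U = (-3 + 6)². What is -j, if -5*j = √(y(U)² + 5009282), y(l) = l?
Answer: √5009363/5 ≈ 447.63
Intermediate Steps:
U = 9 (U = 3² = 9)
j = -√5009363/5 (j = -√(9² + 5009282)/5 = -√(81 + 5009282)/5 = -√5009363/5 ≈ -447.63)
-j = -(-1)*√5009363/5 = √5009363/5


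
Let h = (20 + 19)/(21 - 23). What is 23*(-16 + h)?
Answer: -1633/2 ≈ -816.50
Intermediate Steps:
h = -39/2 (h = 39/(-2) = 39*(-½) = -39/2 ≈ -19.500)
23*(-16 + h) = 23*(-16 - 39/2) = 23*(-71/2) = -1633/2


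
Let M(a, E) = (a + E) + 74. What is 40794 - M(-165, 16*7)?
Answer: 40773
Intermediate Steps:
M(a, E) = 74 + E + a (M(a, E) = (E + a) + 74 = 74 + E + a)
40794 - M(-165, 16*7) = 40794 - (74 + 16*7 - 165) = 40794 - (74 + 112 - 165) = 40794 - 1*21 = 40794 - 21 = 40773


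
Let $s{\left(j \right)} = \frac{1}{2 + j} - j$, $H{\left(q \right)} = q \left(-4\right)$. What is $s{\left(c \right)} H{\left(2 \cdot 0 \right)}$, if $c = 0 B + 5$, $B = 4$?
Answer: $0$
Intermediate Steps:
$H{\left(q \right)} = - 4 q$
$c = 5$ ($c = 0 \cdot 4 + 5 = 0 + 5 = 5$)
$s{\left(c \right)} H{\left(2 \cdot 0 \right)} = \frac{1 - 5^{2} - 10}{2 + 5} \left(- 4 \cdot 2 \cdot 0\right) = \frac{1 - 25 - 10}{7} \left(\left(-4\right) 0\right) = \frac{1 - 25 - 10}{7} \cdot 0 = \frac{1}{7} \left(-34\right) 0 = \left(- \frac{34}{7}\right) 0 = 0$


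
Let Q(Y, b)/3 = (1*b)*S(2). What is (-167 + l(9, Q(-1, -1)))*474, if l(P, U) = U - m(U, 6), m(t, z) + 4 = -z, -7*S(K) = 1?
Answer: -519504/7 ≈ -74215.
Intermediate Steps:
S(K) = -⅐ (S(K) = -⅐*1 = -⅐)
Q(Y, b) = -3*b/7 (Q(Y, b) = 3*((1*b)*(-⅐)) = 3*(b*(-⅐)) = 3*(-b/7) = -3*b/7)
m(t, z) = -4 - z
l(P, U) = 10 + U (l(P, U) = U - (-4 - 1*6) = U - (-4 - 6) = U - 1*(-10) = U + 10 = 10 + U)
(-167 + l(9, Q(-1, -1)))*474 = (-167 + (10 - 3/7*(-1)))*474 = (-167 + (10 + 3/7))*474 = (-167 + 73/7)*474 = -1096/7*474 = -519504/7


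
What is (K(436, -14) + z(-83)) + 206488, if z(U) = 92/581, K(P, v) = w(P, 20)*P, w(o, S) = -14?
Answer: 116423196/581 ≈ 2.0038e+5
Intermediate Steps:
K(P, v) = -14*P
z(U) = 92/581 (z(U) = 92*(1/581) = 92/581)
(K(436, -14) + z(-83)) + 206488 = (-14*436 + 92/581) + 206488 = (-6104 + 92/581) + 206488 = -3546332/581 + 206488 = 116423196/581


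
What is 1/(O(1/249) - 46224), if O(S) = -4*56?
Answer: -1/46448 ≈ -2.1529e-5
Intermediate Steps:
O(S) = -224
1/(O(1/249) - 46224) = 1/(-224 - 46224) = 1/(-46448) = -1/46448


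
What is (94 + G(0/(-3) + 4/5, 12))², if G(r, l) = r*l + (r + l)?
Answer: 338724/25 ≈ 13549.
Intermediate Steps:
G(r, l) = l + r + l*r (G(r, l) = l*r + (l + r) = l + r + l*r)
(94 + G(0/(-3) + 4/5, 12))² = (94 + (12 + (0/(-3) + 4/5) + 12*(0/(-3) + 4/5)))² = (94 + (12 + (0*(-⅓) + 4*(⅕)) + 12*(0*(-⅓) + 4*(⅕))))² = (94 + (12 + (0 + ⅘) + 12*(0 + ⅘)))² = (94 + (12 + ⅘ + 12*(⅘)))² = (94 + (12 + ⅘ + 48/5))² = (94 + 112/5)² = (582/5)² = 338724/25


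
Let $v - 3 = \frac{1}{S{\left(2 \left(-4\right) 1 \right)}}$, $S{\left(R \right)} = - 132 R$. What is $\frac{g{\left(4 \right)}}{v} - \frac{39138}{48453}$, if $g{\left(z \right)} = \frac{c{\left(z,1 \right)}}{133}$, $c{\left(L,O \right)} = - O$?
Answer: $- \frac{5515644398}{6807275027} \approx -0.81026$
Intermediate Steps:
$v = \frac{3169}{1056}$ ($v = 3 + \frac{1}{\left(-132\right) 2 \left(-4\right) 1} = 3 + \frac{1}{\left(-132\right) \left(\left(-8\right) 1\right)} = 3 + \frac{1}{\left(-132\right) \left(-8\right)} = 3 + \frac{1}{1056} = \frac{3169}{1056} \approx 3.0009$)
$g{\left(z \right)} = - \frac{1}{133}$ ($g{\left(z \right)} = \frac{\left(-1\right) 1}{133} = \left(-1\right) \frac{1}{133} = - \frac{1}{133}$)
$\frac{g{\left(4 \right)}}{v} - \frac{39138}{48453} = - \frac{1}{133 \cdot \frac{3169}{1056}} - \frac{39138}{48453} = \left(- \frac{1}{133}\right) \frac{1056}{3169} - \frac{13046}{16151} = - \frac{1056}{421477} - \frac{13046}{16151} = - \frac{5515644398}{6807275027}$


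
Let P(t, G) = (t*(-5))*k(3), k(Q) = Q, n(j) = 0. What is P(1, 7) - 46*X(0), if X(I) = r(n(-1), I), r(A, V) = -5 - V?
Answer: 215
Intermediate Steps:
P(t, G) = -15*t (P(t, G) = (t*(-5))*3 = -5*t*3 = -15*t)
X(I) = -5 - I
P(1, 7) - 46*X(0) = -15*1 - 46*(-5 - 1*0) = -15 - 46*(-5 + 0) = -15 - 46*(-5) = -15 + 230 = 215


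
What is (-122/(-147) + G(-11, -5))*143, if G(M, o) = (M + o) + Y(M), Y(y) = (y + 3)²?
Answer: 1026454/147 ≈ 6982.7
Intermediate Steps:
Y(y) = (3 + y)²
G(M, o) = M + o + (3 + M)² (G(M, o) = (M + o) + (3 + M)² = M + o + (3 + M)²)
(-122/(-147) + G(-11, -5))*143 = (-122/(-147) + (-11 - 5 + (3 - 11)²))*143 = (-122*(-1/147) + (-11 - 5 + (-8)²))*143 = (122/147 + (-11 - 5 + 64))*143 = (122/147 + 48)*143 = (7178/147)*143 = 1026454/147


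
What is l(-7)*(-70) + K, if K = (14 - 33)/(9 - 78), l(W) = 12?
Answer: -57941/69 ≈ -839.72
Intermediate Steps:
K = 19/69 (K = -19/(-69) = -19*(-1/69) = 19/69 ≈ 0.27536)
l(-7)*(-70) + K = 12*(-70) + 19/69 = -840 + 19/69 = -57941/69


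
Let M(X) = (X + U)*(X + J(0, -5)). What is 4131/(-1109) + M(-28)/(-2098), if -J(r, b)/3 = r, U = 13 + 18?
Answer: -4286841/1163341 ≈ -3.6849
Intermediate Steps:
U = 31
J(r, b) = -3*r
M(X) = X*(31 + X) (M(X) = (X + 31)*(X - 3*0) = (31 + X)*(X + 0) = (31 + X)*X = X*(31 + X))
4131/(-1109) + M(-28)/(-2098) = 4131/(-1109) - 28*(31 - 28)/(-2098) = 4131*(-1/1109) - 28*3*(-1/2098) = -4131/1109 - 84*(-1/2098) = -4131/1109 + 42/1049 = -4286841/1163341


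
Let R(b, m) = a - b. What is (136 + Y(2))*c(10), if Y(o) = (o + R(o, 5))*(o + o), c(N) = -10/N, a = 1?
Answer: -140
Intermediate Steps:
R(b, m) = 1 - b
Y(o) = 2*o (Y(o) = (o + (1 - o))*(o + o) = 1*(2*o) = 2*o)
(136 + Y(2))*c(10) = (136 + 2*2)*(-10/10) = (136 + 4)*(-10*⅒) = 140*(-1) = -140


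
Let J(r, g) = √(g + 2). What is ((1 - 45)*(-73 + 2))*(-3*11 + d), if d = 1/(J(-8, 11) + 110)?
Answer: -1245729364/12087 - 3124*√13/12087 ≈ -1.0306e+5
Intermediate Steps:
J(r, g) = √(2 + g)
d = 1/(110 + √13) (d = 1/(√(2 + 11) + 110) = 1/(√13 + 110) = 1/(110 + √13) ≈ 0.0088024)
((1 - 45)*(-73 + 2))*(-3*11 + d) = ((1 - 45)*(-73 + 2))*(-3*11 + (110/12087 - √13/12087)) = (-44*(-71))*(-33 + (110/12087 - √13/12087)) = 3124*(-398761/12087 - √13/12087) = -1245729364/12087 - 3124*√13/12087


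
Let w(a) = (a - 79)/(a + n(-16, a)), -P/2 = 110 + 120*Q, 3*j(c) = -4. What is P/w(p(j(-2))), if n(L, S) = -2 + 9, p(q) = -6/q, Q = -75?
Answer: -408940/149 ≈ -2744.6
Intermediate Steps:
j(c) = -4/3 (j(c) = (⅓)*(-4) = -4/3)
P = 17780 (P = -2*(110 + 120*(-75)) = -2*(110 - 9000) = -2*(-8890) = 17780)
n(L, S) = 7
w(a) = (-79 + a)/(7 + a) (w(a) = (a - 79)/(a + 7) = (-79 + a)/(7 + a))
P/w(p(j(-2))) = 17780/(((-79 - 6/(-4/3))/(7 - 6/(-4/3)))) = 17780/(((-79 - 6*(-¾))/(7 - 6*(-¾)))) = 17780/(((-79 + 9/2)/(7 + 9/2))) = 17780/((-149/2/(23/2))) = 17780/(((2/23)*(-149/2))) = 17780/(-149/23) = 17780*(-23/149) = -408940/149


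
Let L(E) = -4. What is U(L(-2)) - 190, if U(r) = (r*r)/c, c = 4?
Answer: -186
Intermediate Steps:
U(r) = r²/4 (U(r) = (r*r)/4 = r²*(¼) = r²/4)
U(L(-2)) - 190 = (¼)*(-4)² - 190 = (¼)*16 - 190 = 4 - 190 = -186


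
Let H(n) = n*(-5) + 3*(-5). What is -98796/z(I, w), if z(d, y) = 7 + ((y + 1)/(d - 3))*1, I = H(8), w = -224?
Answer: -5730168/629 ≈ -9110.0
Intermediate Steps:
H(n) = -15 - 5*n (H(n) = -5*n - 15 = -15 - 5*n)
I = -55 (I = -15 - 5*8 = -15 - 40 = -55)
z(d, y) = 7 + (1 + y)/(-3 + d) (z(d, y) = 7 + ((1 + y)/(-3 + d))*1 = 7 + (1 + y)/(-3 + d))
-98796/z(I, w) = -98796*(-3 - 55)/(-20 - 224 + 7*(-55)) = -98796*(-58/(-20 - 224 - 385)) = -98796/((-1/58*(-629))) = -98796/629/58 = -98796*58/629 = -5730168/629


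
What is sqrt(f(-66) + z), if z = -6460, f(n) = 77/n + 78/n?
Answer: I*sqrt(28149990)/66 ≈ 80.389*I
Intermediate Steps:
f(n) = 155/n
sqrt(f(-66) + z) = sqrt(155/(-66) - 6460) = sqrt(155*(-1/66) - 6460) = sqrt(-155/66 - 6460) = sqrt(-426515/66) = I*sqrt(28149990)/66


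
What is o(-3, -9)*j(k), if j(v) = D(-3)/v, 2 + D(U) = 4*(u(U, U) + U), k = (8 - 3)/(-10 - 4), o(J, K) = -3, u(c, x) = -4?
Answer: -252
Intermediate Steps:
k = -5/14 (k = 5/(-14) = 5*(-1/14) = -5/14 ≈ -0.35714)
D(U) = -18 + 4*U (D(U) = -2 + 4*(-4 + U) = -2 + (-16 + 4*U) = -18 + 4*U)
j(v) = -30/v (j(v) = (-18 + 4*(-3))/v = (-18 - 12)/v = -30/v)
o(-3, -9)*j(k) = -(-90)/(-5/14) = -(-90)*(-14)/5 = -3*84 = -252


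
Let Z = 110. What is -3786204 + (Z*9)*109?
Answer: -3678294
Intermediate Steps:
-3786204 + (Z*9)*109 = -3786204 + (110*9)*109 = -3786204 + 990*109 = -3786204 + 107910 = -3678294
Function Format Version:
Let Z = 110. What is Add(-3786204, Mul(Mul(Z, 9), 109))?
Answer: -3678294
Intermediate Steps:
Add(-3786204, Mul(Mul(Z, 9), 109)) = Add(-3786204, Mul(Mul(110, 9), 109)) = Add(-3786204, Mul(990, 109)) = Add(-3786204, 107910) = -3678294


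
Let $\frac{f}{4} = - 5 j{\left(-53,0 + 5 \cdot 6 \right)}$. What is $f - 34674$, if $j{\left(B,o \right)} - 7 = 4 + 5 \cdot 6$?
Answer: $-35494$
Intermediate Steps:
$j{\left(B,o \right)} = 41$ ($j{\left(B,o \right)} = 7 + \left(4 + 5 \cdot 6\right) = 7 + \left(4 + 30\right) = 7 + 34 = 41$)
$f = -820$ ($f = 4 \left(\left(-5\right) 41\right) = 4 \left(-205\right) = -820$)
$f - 34674 = -820 - 34674 = -35494$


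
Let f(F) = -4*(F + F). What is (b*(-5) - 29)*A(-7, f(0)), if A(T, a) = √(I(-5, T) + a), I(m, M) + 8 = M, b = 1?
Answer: -34*I*√15 ≈ -131.68*I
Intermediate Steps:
I(m, M) = -8 + M
f(F) = -8*F
A(T, a) = √(-8 + T + a) (A(T, a) = √((-8 + T) + a) = √(-8 + T + a))
(b*(-5) - 29)*A(-7, f(0)) = (1*(-5) - 29)*√(-8 - 7 - 8*0) = (-5 - 29)*√(-8 - 7 + 0) = -34*I*√15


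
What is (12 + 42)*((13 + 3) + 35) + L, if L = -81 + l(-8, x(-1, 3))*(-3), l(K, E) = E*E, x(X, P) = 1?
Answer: 2670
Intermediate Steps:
l(K, E) = E**2
L = -84 (L = -81 + 1**2*(-3) = -81 + 1*(-3) = -81 - 3 = -84)
(12 + 42)*((13 + 3) + 35) + L = (12 + 42)*((13 + 3) + 35) - 84 = 54*(16 + 35) - 84 = 54*51 - 84 = 2754 - 84 = 2670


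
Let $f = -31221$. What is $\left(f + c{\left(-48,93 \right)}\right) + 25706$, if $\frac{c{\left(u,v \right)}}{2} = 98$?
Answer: $-5319$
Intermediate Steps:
$c{\left(u,v \right)} = 196$ ($c{\left(u,v \right)} = 2 \cdot 98 = 196$)
$\left(f + c{\left(-48,93 \right)}\right) + 25706 = \left(-31221 + 196\right) + 25706 = -31025 + 25706 = -5319$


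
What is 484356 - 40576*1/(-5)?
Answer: 2462356/5 ≈ 4.9247e+5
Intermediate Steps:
484356 - 40576*1/(-5) = 484356 - 40576*1*(-1/5) = 484356 - 40576*(-1)/5 = 484356 - 1*(-40576/5) = 484356 + 40576/5 = 2462356/5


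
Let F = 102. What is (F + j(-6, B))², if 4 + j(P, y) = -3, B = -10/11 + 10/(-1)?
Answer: 9025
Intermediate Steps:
B = -120/11 (B = -10*1/11 + 10*(-1) = -10/11 - 10 = -120/11 ≈ -10.909)
j(P, y) = -7 (j(P, y) = -4 - 3 = -7)
(F + j(-6, B))² = (102 - 7)² = 95² = 9025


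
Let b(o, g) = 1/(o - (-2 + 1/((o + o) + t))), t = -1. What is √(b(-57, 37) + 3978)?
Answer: √39772832817/3162 ≈ 63.071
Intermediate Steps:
b(o, g) = 1/(2 + o - 1/(-1 + 2*o)) (b(o, g) = 1/(o - (-2 + 1/((o + o) - 1))) = 1/(o - (-2 + 1/(2*o - 1))) = 1/(o - (-2 + 1/(-1 + 2*o))) = 1/(o + (2 - 1/(-1 + 2*o))) = 1/(2 + o - 1/(-1 + 2*o)))
√(b(-57, 37) + 3978) = √((-1 + 2*(-57))/(-3 + 2*(-57)² + 3*(-57)) + 3978) = √((-1 - 114)/(-3 + 2*3249 - 171) + 3978) = √(-115/(-3 + 6498 - 171) + 3978) = √(-115/6324 + 3978) = √(25156757/6324) = √39772832817/3162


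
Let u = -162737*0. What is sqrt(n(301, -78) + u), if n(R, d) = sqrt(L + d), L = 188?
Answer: 110**(1/4) ≈ 3.2385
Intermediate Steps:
n(R, d) = sqrt(188 + d)
u = 0
sqrt(n(301, -78) + u) = sqrt(sqrt(188 - 78) + 0) = sqrt(sqrt(110) + 0) = sqrt(sqrt(110)) = 110**(1/4)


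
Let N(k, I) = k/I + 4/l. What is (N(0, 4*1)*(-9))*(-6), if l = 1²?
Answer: 216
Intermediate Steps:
l = 1
N(k, I) = 4 + k/I (N(k, I) = k/I + 4/1 = k/I + 4*1 = k/I + 4 = 4 + k/I)
(N(0, 4*1)*(-9))*(-6) = ((4 + 0/((4*1)))*(-9))*(-6) = ((4 + 0/4)*(-9))*(-6) = ((4 + 0*(¼))*(-9))*(-6) = ((4 + 0)*(-9))*(-6) = (4*(-9))*(-6) = -36*(-6) = 216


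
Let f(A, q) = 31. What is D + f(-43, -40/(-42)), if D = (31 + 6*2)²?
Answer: 1880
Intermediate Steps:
D = 1849 (D = (31 + 12)² = 43² = 1849)
D + f(-43, -40/(-42)) = 1849 + 31 = 1880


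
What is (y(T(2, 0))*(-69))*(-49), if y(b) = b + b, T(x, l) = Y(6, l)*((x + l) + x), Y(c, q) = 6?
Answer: 162288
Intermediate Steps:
T(x, l) = 6*l + 12*x (T(x, l) = 6*((x + l) + x) = 6*((l + x) + x) = 6*(l + 2*x) = 6*l + 12*x)
y(b) = 2*b
(y(T(2, 0))*(-69))*(-49) = ((2*(6*0 + 12*2))*(-69))*(-49) = ((2*(0 + 24))*(-69))*(-49) = ((2*24)*(-69))*(-49) = (48*(-69))*(-49) = -3312*(-49) = 162288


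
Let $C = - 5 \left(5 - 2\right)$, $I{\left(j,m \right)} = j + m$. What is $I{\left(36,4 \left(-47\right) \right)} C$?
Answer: $2280$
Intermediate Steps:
$C = -15$ ($C = \left(-5\right) 3 = -15$)
$I{\left(36,4 \left(-47\right) \right)} C = \left(36 + 4 \left(-47\right)\right) \left(-15\right) = \left(36 - 188\right) \left(-15\right) = \left(-152\right) \left(-15\right) = 2280$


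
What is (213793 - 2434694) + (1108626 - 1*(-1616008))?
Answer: 503733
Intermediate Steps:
(213793 - 2434694) + (1108626 - 1*(-1616008)) = -2220901 + (1108626 + 1616008) = -2220901 + 2724634 = 503733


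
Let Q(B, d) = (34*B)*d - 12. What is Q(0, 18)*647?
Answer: -7764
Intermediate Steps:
Q(B, d) = -12 + 34*B*d (Q(B, d) = 34*B*d - 12 = -12 + 34*B*d)
Q(0, 18)*647 = (-12 + 34*0*18)*647 = (-12 + 0)*647 = -12*647 = -7764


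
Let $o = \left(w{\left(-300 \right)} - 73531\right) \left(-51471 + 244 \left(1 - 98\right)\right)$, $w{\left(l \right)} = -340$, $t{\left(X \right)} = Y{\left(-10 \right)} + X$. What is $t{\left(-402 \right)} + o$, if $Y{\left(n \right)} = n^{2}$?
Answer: $5550592767$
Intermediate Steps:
$t{\left(X \right)} = 100 + X$ ($t{\left(X \right)} = \left(-10\right)^{2} + X = 100 + X$)
$o = 5550593069$ ($o = \left(-340 - 73531\right) \left(-51471 + 244 \left(1 - 98\right)\right) = - 73871 \left(-51471 + 244 \left(-97\right)\right) = - 73871 \left(-51471 - 23668\right) = \left(-73871\right) \left(-75139\right) = 5550593069$)
$t{\left(-402 \right)} + o = \left(100 - 402\right) + 5550593069 = -302 + 5550593069 = 5550592767$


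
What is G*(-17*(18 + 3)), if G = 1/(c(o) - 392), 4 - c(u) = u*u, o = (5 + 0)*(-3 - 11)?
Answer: 357/5288 ≈ 0.067511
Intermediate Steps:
o = -70 (o = 5*(-14) = -70)
c(u) = 4 - u² (c(u) = 4 - u*u = 4 - u²)
G = -1/5288 (G = 1/((4 - 1*(-70)²) - 392) = 1/((4 - 1*4900) - 392) = 1/((4 - 4900) - 392) = 1/(-4896 - 392) = 1/(-5288) = -1/5288 ≈ -0.00018911)
G*(-17*(18 + 3)) = -(-17)*(18 + 3)/5288 = -(-17)*21/5288 = -1/5288*(-357) = 357/5288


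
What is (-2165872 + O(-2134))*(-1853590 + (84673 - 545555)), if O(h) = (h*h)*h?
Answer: 22497380641828672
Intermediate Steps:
O(h) = h³ (O(h) = h²*h = h³)
(-2165872 + O(-2134))*(-1853590 + (84673 - 545555)) = (-2165872 + (-2134)³)*(-1853590 + (84673 - 545555)) = (-2165872 - 9718142104)*(-1853590 - 460882) = -9720307976*(-2314472) = 22497380641828672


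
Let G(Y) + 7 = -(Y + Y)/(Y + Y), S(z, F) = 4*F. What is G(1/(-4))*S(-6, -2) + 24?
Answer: 88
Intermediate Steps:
G(Y) = -8 (G(Y) = -7 - (Y + Y)/(Y + Y) = -7 - 2*Y/(2*Y) = -7 - 2*Y*1/(2*Y) = -7 - 1*1 = -7 - 1 = -8)
G(1/(-4))*S(-6, -2) + 24 = -32*(-2) + 24 = -8*(-8) + 24 = 64 + 24 = 88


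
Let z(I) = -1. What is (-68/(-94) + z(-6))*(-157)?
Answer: 2041/47 ≈ 43.426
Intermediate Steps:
(-68/(-94) + z(-6))*(-157) = (-68/(-94) - 1)*(-157) = (-68*(-1/94) - 1)*(-157) = (34/47 - 1)*(-157) = -13/47*(-157) = 2041/47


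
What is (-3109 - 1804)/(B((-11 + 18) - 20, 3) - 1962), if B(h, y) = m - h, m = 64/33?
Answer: 162129/64253 ≈ 2.5233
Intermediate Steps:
m = 64/33 (m = 64*(1/33) = 64/33 ≈ 1.9394)
B(h, y) = 64/33 - h
(-3109 - 1804)/(B((-11 + 18) - 20, 3) - 1962) = (-3109 - 1804)/((64/33 - ((-11 + 18) - 20)) - 1962) = -4913/((64/33 - (7 - 20)) - 1962) = -4913/((64/33 - 1*(-13)) - 1962) = -4913/((64/33 + 13) - 1962) = -4913/(493/33 - 1962) = -4913/(-64253/33) = -4913*(-33/64253) = 162129/64253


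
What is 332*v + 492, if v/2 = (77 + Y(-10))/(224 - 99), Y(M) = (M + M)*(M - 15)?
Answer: 444628/125 ≈ 3557.0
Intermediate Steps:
Y(M) = 2*M*(-15 + M) (Y(M) = (2*M)*(-15 + M) = 2*M*(-15 + M))
v = 1154/125 (v = 2*((77 + 2*(-10)*(-15 - 10))/(224 - 99)) = 2*((77 + 2*(-10)*(-25))/125) = 2*((77 + 500)*(1/125)) = 2*(577*(1/125)) = 2*(577/125) = 1154/125 ≈ 9.2320)
332*v + 492 = 332*(1154/125) + 492 = 383128/125 + 492 = 444628/125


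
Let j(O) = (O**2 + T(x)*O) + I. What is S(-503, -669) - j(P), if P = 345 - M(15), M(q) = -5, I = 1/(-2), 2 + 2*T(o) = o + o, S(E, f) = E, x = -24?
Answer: -228505/2 ≈ -1.1425e+5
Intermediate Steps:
T(o) = -1 + o (T(o) = -1 + (o + o)/2 = -1 + (2*o)/2 = -1 + o)
I = -1/2 ≈ -0.50000
P = 350 (P = 345 - 1*(-5) = 345 + 5 = 350)
j(O) = -1/2 + O**2 - 25*O (j(O) = (O**2 + (-1 - 24)*O) - 1/2 = (O**2 - 25*O) - 1/2 = -1/2 + O**2 - 25*O)
S(-503, -669) - j(P) = -503 - (-1/2 + 350**2 - 25*350) = -503 - (-1/2 + 122500 - 8750) = -503 - 1*227499/2 = -503 - 227499/2 = -228505/2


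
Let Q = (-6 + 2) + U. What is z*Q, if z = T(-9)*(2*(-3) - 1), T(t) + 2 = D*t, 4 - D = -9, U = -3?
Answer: -5831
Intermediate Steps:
D = 13 (D = 4 - 1*(-9) = 4 + 9 = 13)
Q = -7 (Q = (-6 + 2) - 3 = -4 - 3 = -7)
T(t) = -2 + 13*t
z = 833 (z = (-2 + 13*(-9))*(2*(-3) - 1) = (-2 - 117)*(-6 - 1) = -119*(-7) = 833)
z*Q = 833*(-7) = -5831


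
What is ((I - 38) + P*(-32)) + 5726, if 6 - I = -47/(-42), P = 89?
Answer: 119485/42 ≈ 2844.9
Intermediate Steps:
I = 205/42 (I = 6 - (-47)/(-42) = 6 - (-47)*(-1)/42 = 6 - 1*47/42 = 6 - 47/42 = 205/42 ≈ 4.8810)
((I - 38) + P*(-32)) + 5726 = ((205/42 - 38) + 89*(-32)) + 5726 = (-1391/42 - 2848) + 5726 = -121007/42 + 5726 = 119485/42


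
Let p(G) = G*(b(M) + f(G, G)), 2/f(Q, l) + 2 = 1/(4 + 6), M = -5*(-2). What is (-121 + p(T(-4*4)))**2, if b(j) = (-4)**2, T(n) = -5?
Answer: 13830961/361 ≈ 38313.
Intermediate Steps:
M = 10
b(j) = 16
f(Q, l) = -20/19 (f(Q, l) = 2/(-2 + 1/(4 + 6)) = 2/(-2 + 1/10) = 2/(-19/10) = 2*(-10/19) = -20/19)
p(G) = 284*G/19 (p(G) = G*(16 - 20/19) = G*(284/19) = 284*G/19)
(-121 + p(T(-4*4)))**2 = (-121 + (284/19)*(-5))**2 = (-121 - 1420/19)**2 = (-3719/19)**2 = 13830961/361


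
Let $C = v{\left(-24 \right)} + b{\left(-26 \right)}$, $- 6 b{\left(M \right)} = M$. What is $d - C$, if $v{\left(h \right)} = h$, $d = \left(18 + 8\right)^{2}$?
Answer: $\frac{2087}{3} \approx 695.67$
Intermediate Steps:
$b{\left(M \right)} = - \frac{M}{6}$
$d = 676$ ($d = 26^{2} = 676$)
$C = - \frac{59}{3}$ ($C = -24 - - \frac{13}{3} = -24 + \frac{13}{3} = - \frac{59}{3} \approx -19.667$)
$d - C = 676 - - \frac{59}{3} = 676 + \frac{59}{3} = \frac{2087}{3}$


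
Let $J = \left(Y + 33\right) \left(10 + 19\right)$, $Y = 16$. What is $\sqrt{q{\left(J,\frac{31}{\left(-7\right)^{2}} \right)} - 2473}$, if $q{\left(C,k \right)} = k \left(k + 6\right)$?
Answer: $\frac{3 i \sqrt{658622}}{49} \approx 49.687 i$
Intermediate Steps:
$J = 1421$ ($J = \left(16 + 33\right) \left(10 + 19\right) = 49 \cdot 29 = 1421$)
$q{\left(C,k \right)} = k \left(6 + k\right)$
$\sqrt{q{\left(J,\frac{31}{\left(-7\right)^{2}} \right)} - 2473} = \sqrt{\frac{31}{\left(-7\right)^{2}} \left(6 + \frac{31}{\left(-7\right)^{2}}\right) - 2473} = \sqrt{\frac{31}{49} \left(6 + \frac{31}{49}\right) - 2473} = \sqrt{31 \cdot \frac{1}{49} \left(6 + 31 \cdot \frac{1}{49}\right) - 2473} = \sqrt{\frac{31 \left(6 + \frac{31}{49}\right)}{49} - 2473} = \sqrt{\frac{31}{49} \cdot \frac{325}{49} - 2473} = \sqrt{\frac{10075}{2401} - 2473} = \sqrt{- \frac{5927598}{2401}} = \frac{3 i \sqrt{658622}}{49}$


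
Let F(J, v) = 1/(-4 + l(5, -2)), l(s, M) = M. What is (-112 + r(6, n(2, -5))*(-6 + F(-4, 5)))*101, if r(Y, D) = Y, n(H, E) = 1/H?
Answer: -15049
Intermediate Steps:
F(J, v) = -⅙ (F(J, v) = 1/(-4 - 2) = 1/(-6) = -⅙)
(-112 + r(6, n(2, -5))*(-6 + F(-4, 5)))*101 = (-112 + 6*(-6 - ⅙))*101 = (-112 + 6*(-37/6))*101 = (-112 - 37)*101 = -149*101 = -15049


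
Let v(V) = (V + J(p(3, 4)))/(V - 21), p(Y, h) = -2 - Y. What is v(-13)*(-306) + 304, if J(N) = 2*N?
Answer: 97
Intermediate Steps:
v(V) = (-10 + V)/(-21 + V) (v(V) = (V + 2*(-2 - 1*3))/(V - 21) = (V + 2*(-2 - 3))/(-21 + V) = (V + 2*(-5))/(-21 + V) = (V - 10)/(-21 + V) = (-10 + V)/(-21 + V))
v(-13)*(-306) + 304 = ((-10 - 13)/(-21 - 13))*(-306) + 304 = (-23/(-34))*(-306) + 304 = -1/34*(-23)*(-306) + 304 = (23/34)*(-306) + 304 = -207 + 304 = 97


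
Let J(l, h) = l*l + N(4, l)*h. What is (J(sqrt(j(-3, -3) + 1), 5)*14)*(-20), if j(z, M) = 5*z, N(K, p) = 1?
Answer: 2520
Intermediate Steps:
J(l, h) = h + l**2 (J(l, h) = l*l + 1*h = l**2 + h = h + l**2)
(J(sqrt(j(-3, -3) + 1), 5)*14)*(-20) = ((5 + (sqrt(5*(-3) + 1))**2)*14)*(-20) = ((5 + (sqrt(-15 + 1))**2)*14)*(-20) = ((5 + (sqrt(-14))**2)*14)*(-20) = ((5 + (I*sqrt(14))**2)*14)*(-20) = ((5 - 14)*14)*(-20) = -9*14*(-20) = -126*(-20) = 2520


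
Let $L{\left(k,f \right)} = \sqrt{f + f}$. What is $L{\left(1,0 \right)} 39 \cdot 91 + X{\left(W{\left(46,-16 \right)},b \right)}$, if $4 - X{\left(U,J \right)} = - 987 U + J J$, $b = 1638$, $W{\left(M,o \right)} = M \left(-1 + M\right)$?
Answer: $-639950$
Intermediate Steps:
$X{\left(U,J \right)} = 4 - J^{2} + 987 U$ ($X{\left(U,J \right)} = 4 - \left(- 987 U + J J\right) = 4 - \left(- 987 U + J^{2}\right) = 4 - \left(J^{2} - 987 U\right) = 4 - J^{2} + 987 U$)
$L{\left(k,f \right)} = \sqrt{2} \sqrt{f}$ ($L{\left(k,f \right)} = \sqrt{2 f} = \sqrt{2} \sqrt{f}$)
$L{\left(1,0 \right)} 39 \cdot 91 + X{\left(W{\left(46,-16 \right)},b \right)} = \sqrt{2} \sqrt{0} \cdot 39 \cdot 91 + \left(4 - 1638^{2} + 987 \cdot 46 \left(-1 + 46\right)\right) = \sqrt{2} \cdot 0 \cdot 39 \cdot 91 + \left(4 - 2683044 + 987 \cdot 46 \cdot 45\right) = 0 \cdot 39 \cdot 91 + \left(4 - 2683044 + 987 \cdot 2070\right) = 0 \cdot 91 + \left(4 - 2683044 + 2043090\right) = 0 - 639950 = -639950$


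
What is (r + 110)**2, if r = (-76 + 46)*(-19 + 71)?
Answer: 2102500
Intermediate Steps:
r = -1560 (r = -30*52 = -1560)
(r + 110)**2 = (-1560 + 110)**2 = (-1450)**2 = 2102500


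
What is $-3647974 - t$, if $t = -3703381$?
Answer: $55407$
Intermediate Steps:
$-3647974 - t = -3647974 - -3703381 = -3647974 + 3703381 = 55407$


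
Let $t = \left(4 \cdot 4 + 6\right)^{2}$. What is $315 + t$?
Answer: $799$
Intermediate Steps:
$t = 484$ ($t = \left(16 + 6\right)^{2} = 22^{2} = 484$)
$315 + t = 315 + 484 = 799$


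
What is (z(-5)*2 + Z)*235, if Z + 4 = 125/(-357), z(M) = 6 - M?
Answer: 1480735/357 ≈ 4147.7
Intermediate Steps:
Z = -1553/357 (Z = -4 + 125/(-357) = -4 + 125*(-1/357) = -4 - 125/357 = -1553/357 ≈ -4.3501)
(z(-5)*2 + Z)*235 = ((6 - 1*(-5))*2 - 1553/357)*235 = ((6 + 5)*2 - 1553/357)*235 = (11*2 - 1553/357)*235 = (22 - 1553/357)*235 = (6301/357)*235 = 1480735/357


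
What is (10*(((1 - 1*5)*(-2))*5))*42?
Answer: 16800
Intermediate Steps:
(10*(((1 - 1*5)*(-2))*5))*42 = (10*(((1 - 5)*(-2))*5))*42 = (10*(-4*(-2)*5))*42 = (10*(8*5))*42 = (10*40)*42 = 400*42 = 16800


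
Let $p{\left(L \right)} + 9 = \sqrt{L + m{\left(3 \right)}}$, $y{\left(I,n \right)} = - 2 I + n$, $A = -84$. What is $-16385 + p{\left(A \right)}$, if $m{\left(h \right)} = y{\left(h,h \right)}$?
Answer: $-16394 + i \sqrt{87} \approx -16394.0 + 9.3274 i$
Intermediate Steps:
$y{\left(I,n \right)} = n - 2 I$
$m{\left(h \right)} = - h$ ($m{\left(h \right)} = h - 2 h = - h$)
$p{\left(L \right)} = -9 + \sqrt{-3 + L}$ ($p{\left(L \right)} = -9 + \sqrt{L - 3} = -9 + \sqrt{-3 + L}$)
$-16385 + p{\left(A \right)} = -16385 - \left(9 - \sqrt{-3 - 84}\right) = -16385 - \left(9 - \sqrt{-87}\right) = -16385 - \left(9 - i \sqrt{87}\right) = -16394 + i \sqrt{87}$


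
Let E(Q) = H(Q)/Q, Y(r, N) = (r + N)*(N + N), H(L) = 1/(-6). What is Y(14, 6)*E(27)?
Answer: -40/27 ≈ -1.4815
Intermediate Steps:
H(L) = -⅙
Y(r, N) = 2*N*(N + r) (Y(r, N) = (N + r)*(2*N) = 2*N*(N + r))
E(Q) = -1/(6*Q)
Y(14, 6)*E(27) = (2*6*(6 + 14))*(-⅙/27) = (2*6*20)*(-⅙*1/27) = 240*(-1/162) = -40/27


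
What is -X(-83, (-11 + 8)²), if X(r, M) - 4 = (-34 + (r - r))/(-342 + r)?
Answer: -102/25 ≈ -4.0800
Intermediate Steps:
X(r, M) = 4 - 34/(-342 + r) (X(r, M) = 4 + (-34 + (r - r))/(-342 + r) = 4 + (-34 + 0)/(-342 + r) = 4 - 34/(-342 + r))
-X(-83, (-11 + 8)²) = -2*(-701 + 2*(-83))/(-342 - 83) = -2*(-701 - 166)/(-425) = -2*(-1)*(-867)/425 = -1*102/25 = -102/25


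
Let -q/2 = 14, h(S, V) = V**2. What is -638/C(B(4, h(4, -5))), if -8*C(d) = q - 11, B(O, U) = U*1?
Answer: -5104/39 ≈ -130.87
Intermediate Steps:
B(O, U) = U
q = -28 (q = -2*14 = -28)
C(d) = 39/8 (C(d) = -(-28 - 11)/8 = -1/8*(-39) = 39/8)
-638/C(B(4, h(4, -5))) = -638/39/8 = -638*8/39 = -5104/39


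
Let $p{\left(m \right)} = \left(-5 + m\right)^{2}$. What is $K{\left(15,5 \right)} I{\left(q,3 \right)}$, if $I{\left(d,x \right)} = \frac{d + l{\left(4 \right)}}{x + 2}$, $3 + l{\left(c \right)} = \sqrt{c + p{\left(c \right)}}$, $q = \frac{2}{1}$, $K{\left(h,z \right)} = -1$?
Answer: $\frac{1}{5} - \frac{\sqrt{5}}{5} \approx -0.24721$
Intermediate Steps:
$q = 2$ ($q = 2 \cdot 1 = 2$)
$l{\left(c \right)} = -3 + \sqrt{c + \left(-5 + c\right)^{2}}$
$I{\left(d,x \right)} = \frac{-3 + d + \sqrt{5}}{2 + x}$ ($I{\left(d,x \right)} = \frac{d - \left(3 - \sqrt{4 + \left(-5 + 4\right)^{2}}\right)}{x + 2} = \frac{d - \left(3 - \sqrt{4 + \left(-1\right)^{2}}\right)}{2 + x} = \frac{d - \left(3 - \sqrt{4 + 1}\right)}{2 + x} = \frac{d - \left(3 - \sqrt{5}\right)}{2 + x} = \frac{-3 + d + \sqrt{5}}{2 + x}$)
$K{\left(15,5 \right)} I{\left(q,3 \right)} = - \frac{-3 + 2 + \sqrt{5}}{2 + 3} = - \frac{-1 + \sqrt{5}}{5} = - (- \frac{1}{5} + \frac{\sqrt{5}}{5}) = \frac{1}{5} - \frac{\sqrt{5}}{5}$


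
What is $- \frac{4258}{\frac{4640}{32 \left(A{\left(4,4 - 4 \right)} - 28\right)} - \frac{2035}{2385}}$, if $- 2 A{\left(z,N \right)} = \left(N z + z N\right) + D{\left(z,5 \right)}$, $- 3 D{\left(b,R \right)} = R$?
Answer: $\frac{331063758}{481331} \approx 687.81$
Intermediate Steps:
$D{\left(b,R \right)} = - \frac{R}{3}$
$A{\left(z,N \right)} = \frac{5}{6} - N z$ ($A{\left(z,N \right)} = - \frac{\left(N z + z N\right) - \frac{5}{3}}{2} = - \frac{\left(N z + N z\right) - \frac{5}{3}}{2} = - \frac{2 N z - \frac{5}{3}}{2} = - \frac{- \frac{5}{3} + 2 N z}{2} = \frac{5}{6} - N z$)
$- \frac{4258}{\frac{4640}{32 \left(A{\left(4,4 - 4 \right)} - 28\right)} - \frac{2035}{2385}} = - \frac{4258}{\frac{4640}{32 \left(\left(\frac{5}{6} - \left(4 - 4\right) 4\right) - 28\right)} - \frac{2035}{2385}} = - \frac{4258}{\frac{4640}{32 \left(\left(\frac{5}{6} - 0 \cdot 4\right) - 28\right)} - \frac{407}{477}} = - \frac{4258}{\frac{4640}{32 \left(\left(\frac{5}{6} + 0\right) - 28\right)} - \frac{407}{477}} = - \frac{4258}{\frac{4640}{32 \left(\frac{5}{6} - 28\right)} - \frac{407}{477}} = - \frac{4258}{\frac{4640}{32 \left(- \frac{163}{6}\right)} - \frac{407}{477}} = - \frac{4258}{\frac{4640}{- \frac{2608}{3}} - \frac{407}{477}} = - \frac{4258}{4640 \left(- \frac{3}{2608}\right) - \frac{407}{477}} = - \frac{4258}{- \frac{870}{163} - \frac{407}{477}} = - \frac{4258}{- \frac{481331}{77751}} = \left(-4258\right) \left(- \frac{77751}{481331}\right) = \frac{331063758}{481331}$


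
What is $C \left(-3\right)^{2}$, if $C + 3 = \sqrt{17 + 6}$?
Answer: $-27 + 9 \sqrt{23} \approx 16.162$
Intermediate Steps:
$C = -3 + \sqrt{23}$ ($C = -3 + \sqrt{17 + 6} = -3 + \sqrt{23} \approx 1.7958$)
$C \left(-3\right)^{2} = \left(-3 + \sqrt{23}\right) \left(-3\right)^{2} = \left(-3 + \sqrt{23}\right) 9 = -27 + 9 \sqrt{23}$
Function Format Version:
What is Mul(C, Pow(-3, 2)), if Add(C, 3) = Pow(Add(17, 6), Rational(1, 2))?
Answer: Add(-27, Mul(9, Pow(23, Rational(1, 2)))) ≈ 16.162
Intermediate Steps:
C = Add(-3, Pow(23, Rational(1, 2))) (C = Add(-3, Pow(Add(17, 6), Rational(1, 2))) = Add(-3, Pow(23, Rational(1, 2))) ≈ 1.7958)
Mul(C, Pow(-3, 2)) = Mul(Add(-3, Pow(23, Rational(1, 2))), Pow(-3, 2)) = Mul(Add(-3, Pow(23, Rational(1, 2))), 9) = Add(-27, Mul(9, Pow(23, Rational(1, 2))))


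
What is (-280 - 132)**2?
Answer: 169744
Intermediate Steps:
(-280 - 132)**2 = (-412)**2 = 169744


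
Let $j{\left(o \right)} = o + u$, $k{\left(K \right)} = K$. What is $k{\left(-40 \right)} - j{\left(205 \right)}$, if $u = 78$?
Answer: $-323$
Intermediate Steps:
$j{\left(o \right)} = 78 + o$ ($j{\left(o \right)} = o + 78 = 78 + o$)
$k{\left(-40 \right)} - j{\left(205 \right)} = -40 - \left(78 + 205\right) = -40 - 283 = -323$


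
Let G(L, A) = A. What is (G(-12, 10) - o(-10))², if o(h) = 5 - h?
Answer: 25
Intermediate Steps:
(G(-12, 10) - o(-10))² = (10 - (5 - 1*(-10)))² = (10 - (5 + 10))² = (10 - 1*15)² = (10 - 15)² = (-5)² = 25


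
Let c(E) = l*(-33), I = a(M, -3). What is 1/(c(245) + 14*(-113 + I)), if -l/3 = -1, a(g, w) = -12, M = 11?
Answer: -1/1849 ≈ -0.00054083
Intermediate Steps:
l = 3 (l = -3*(-1) = 3)
I = -12
c(E) = -99 (c(E) = 3*(-33) = -99)
1/(c(245) + 14*(-113 + I)) = 1/(-99 + 14*(-113 - 12)) = 1/(-99 + 14*(-125)) = 1/(-99 - 1750) = 1/(-1849) = -1/1849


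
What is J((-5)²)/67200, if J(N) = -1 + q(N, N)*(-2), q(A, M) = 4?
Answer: -3/22400 ≈ -0.00013393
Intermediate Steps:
J(N) = -9 (J(N) = -1 + 4*(-2) = -1 - 8 = -9)
J((-5)²)/67200 = -9/67200 = -9*1/67200 = -3/22400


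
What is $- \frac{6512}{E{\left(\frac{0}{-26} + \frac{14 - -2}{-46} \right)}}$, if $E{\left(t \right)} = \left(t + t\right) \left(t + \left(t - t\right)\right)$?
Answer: $- \frac{215303}{8} \approx -26913.0$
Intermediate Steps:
$E{\left(t \right)} = 2 t^{2}$ ($E{\left(t \right)} = 2 t \left(t + 0\right) = 2 t t = 2 t^{2}$)
$- \frac{6512}{E{\left(\frac{0}{-26} + \frac{14 - -2}{-46} \right)}} = - \frac{6512}{2 \left(\frac{0}{-26} + \frac{14 - -2}{-46}\right)^{2}} = - \frac{6512}{2 \left(0 \left(- \frac{1}{26}\right) + \left(14 + 2\right) \left(- \frac{1}{46}\right)\right)^{2}} = - \frac{6512}{2 \left(0 + 16 \left(- \frac{1}{46}\right)\right)^{2}} = - \frac{6512}{2 \left(0 - \frac{8}{23}\right)^{2}} = - \frac{6512}{2 \left(- \frac{8}{23}\right)^{2}} = - \frac{6512}{2 \cdot \frac{64}{529}} = - \frac{6512}{\frac{128}{529}} = \left(-6512\right) \frac{529}{128} = - \frac{215303}{8}$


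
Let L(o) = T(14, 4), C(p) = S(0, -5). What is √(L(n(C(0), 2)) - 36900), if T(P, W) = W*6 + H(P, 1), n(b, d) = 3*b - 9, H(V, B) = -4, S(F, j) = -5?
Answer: 4*I*√2305 ≈ 192.04*I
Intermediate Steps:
C(p) = -5
n(b, d) = -9 + 3*b
T(P, W) = -4 + 6*W (T(P, W) = W*6 - 4 = 6*W - 4 = -4 + 6*W)
L(o) = 20 (L(o) = -4 + 6*4 = -4 + 24 = 20)
√(L(n(C(0), 2)) - 36900) = √(20 - 36900) = √(-36880) = 4*I*√2305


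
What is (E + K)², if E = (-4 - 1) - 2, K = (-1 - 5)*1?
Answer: 169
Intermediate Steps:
K = -6 (K = -6*1 = -6)
E = -7 (E = -5 - 2 = -7)
(E + K)² = (-7 - 6)² = (-13)² = 169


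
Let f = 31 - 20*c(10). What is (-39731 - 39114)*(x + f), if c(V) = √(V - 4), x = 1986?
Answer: -159030365 + 1576900*√6 ≈ -1.5517e+8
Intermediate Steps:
c(V) = √(-4 + V)
f = 31 - 20*√6 (f = 31 - 20*√(-4 + 10) = 31 - 20*√6 ≈ -17.990)
(-39731 - 39114)*(x + f) = (-39731 - 39114)*(1986 + (31 - 20*√6)) = -78845*(2017 - 20*√6) = -159030365 + 1576900*√6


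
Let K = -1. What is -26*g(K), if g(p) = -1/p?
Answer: -26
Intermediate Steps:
-26*g(K) = -(-26)/(-1) = -(-26)*(-1) = -26*1 = -26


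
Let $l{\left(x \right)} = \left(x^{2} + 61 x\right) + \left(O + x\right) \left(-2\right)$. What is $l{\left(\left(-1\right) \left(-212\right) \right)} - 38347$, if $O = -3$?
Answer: $19111$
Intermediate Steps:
$l{\left(x \right)} = 6 + x^{2} + 59 x$ ($l{\left(x \right)} = \left(x^{2} + 61 x\right) + \left(-3 + x\right) \left(-2\right) = \left(x^{2} + 61 x\right) - \left(-6 + 2 x\right) = 6 + x^{2} + 59 x$)
$l{\left(\left(-1\right) \left(-212\right) \right)} - 38347 = \left(6 + \left(\left(-1\right) \left(-212\right)\right)^{2} + 59 \left(\left(-1\right) \left(-212\right)\right)\right) - 38347 = \left(6 + 212^{2} + 59 \cdot 212\right) - 38347 = \left(6 + 44944 + 12508\right) - 38347 = 57458 - 38347 = 19111$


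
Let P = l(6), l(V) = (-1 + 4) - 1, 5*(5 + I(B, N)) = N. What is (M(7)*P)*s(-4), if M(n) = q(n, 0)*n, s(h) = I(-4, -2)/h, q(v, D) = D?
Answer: 0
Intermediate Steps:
I(B, N) = -5 + N/5
s(h) = -27/(5*h) (s(h) = (-5 + (1/5)*(-2))/h = (-5 - 2/5)/h = -27/(5*h))
l(V) = 2 (l(V) = 3 - 1 = 2)
P = 2
M(n) = 0 (M(n) = 0*n = 0)
(M(7)*P)*s(-4) = (0*2)*(-27/5/(-4)) = 0*(-27/5*(-1/4)) = 0*(27/20) = 0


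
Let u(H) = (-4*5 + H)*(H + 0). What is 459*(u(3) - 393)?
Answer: -203796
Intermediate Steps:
u(H) = H*(-20 + H) (u(H) = (-20 + H)*H = H*(-20 + H))
459*(u(3) - 393) = 459*(3*(-20 + 3) - 393) = 459*(3*(-17) - 393) = 459*(-51 - 393) = 459*(-444) = -203796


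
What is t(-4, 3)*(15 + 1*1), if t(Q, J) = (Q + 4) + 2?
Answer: 32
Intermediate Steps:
t(Q, J) = 6 + Q (t(Q, J) = (4 + Q) + 2 = 6 + Q)
t(-4, 3)*(15 + 1*1) = (6 - 4)*(15 + 1*1) = 2*(15 + 1) = 2*16 = 32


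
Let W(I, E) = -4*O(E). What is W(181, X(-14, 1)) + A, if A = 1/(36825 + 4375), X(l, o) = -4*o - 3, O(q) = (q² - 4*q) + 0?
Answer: -12689599/41200 ≈ -308.00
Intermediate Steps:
O(q) = q² - 4*q
X(l, o) = -3 - 4*o
W(I, E) = -4*E*(-4 + E)
A = 1/41200 ≈ 2.4272e-5
W(181, X(-14, 1)) + A = 4*(-3 - 4*1)*(4 - (-3 - 4*1)) + 1/41200 = 4*(-3 - 4)*(4 - (-3 - 4)) + 1/41200 = 4*(-7)*(4 - 1*(-7)) + 1/41200 = 4*(-7)*(4 + 7) + 1/41200 = 4*(-7)*11 + 1/41200 = -308 + 1/41200 = -12689599/41200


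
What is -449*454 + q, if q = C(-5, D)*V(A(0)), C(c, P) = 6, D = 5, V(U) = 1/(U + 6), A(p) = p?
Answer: -203845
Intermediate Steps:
V(U) = 1/(6 + U)
q = 1 (q = 6/(6 + 0) = 6/6 = 6*(⅙) = 1)
-449*454 + q = -449*454 + 1 = -203846 + 1 = -203845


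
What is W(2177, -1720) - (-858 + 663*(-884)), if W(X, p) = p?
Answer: 585230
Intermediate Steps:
W(2177, -1720) - (-858 + 663*(-884)) = -1720 - (-858 + 663*(-884)) = -1720 - (-858 - 586092) = -1720 - 1*(-586950) = -1720 + 586950 = 585230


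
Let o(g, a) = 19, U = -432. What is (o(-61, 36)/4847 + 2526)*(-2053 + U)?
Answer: -30425199385/4847 ≈ -6.2771e+6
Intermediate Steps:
(o(-61, 36)/4847 + 2526)*(-2053 + U) = (19/4847 + 2526)*(-2053 - 432) = (19*(1/4847) + 2526)*(-2485) = (19/4847 + 2526)*(-2485) = (12243541/4847)*(-2485) = -30425199385/4847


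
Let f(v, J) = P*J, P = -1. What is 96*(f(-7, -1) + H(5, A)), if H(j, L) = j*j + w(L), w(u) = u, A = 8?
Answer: 3264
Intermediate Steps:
f(v, J) = -J
H(j, L) = L + j² (H(j, L) = j*j + L = j² + L = L + j²)
96*(f(-7, -1) + H(5, A)) = 96*(-1*(-1) + (8 + 5²)) = 96*(1 + (8 + 25)) = 96*(1 + 33) = 96*34 = 3264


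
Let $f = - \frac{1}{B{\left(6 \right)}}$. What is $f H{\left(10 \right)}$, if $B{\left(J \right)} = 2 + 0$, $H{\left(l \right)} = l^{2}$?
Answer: $-50$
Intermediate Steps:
$B{\left(J \right)} = 2$
$f = - \frac{1}{2} \approx -0.5$
$f H{\left(10 \right)} = - \frac{10^{2}}{2} = \left(- \frac{1}{2}\right) 100 = -50$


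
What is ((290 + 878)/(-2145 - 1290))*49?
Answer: -57232/3435 ≈ -16.661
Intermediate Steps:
((290 + 878)/(-2145 - 1290))*49 = (1168/(-3435))*49 = (1168*(-1/3435))*49 = -1168/3435*49 = -57232/3435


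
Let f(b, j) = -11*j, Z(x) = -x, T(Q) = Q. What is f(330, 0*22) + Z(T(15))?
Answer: -15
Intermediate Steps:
f(330, 0*22) + Z(T(15)) = -0*22 - 1*15 = -11*0 - 15 = 0 - 15 = -15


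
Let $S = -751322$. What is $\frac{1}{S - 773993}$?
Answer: $- \frac{1}{1525315} \approx -6.556 \cdot 10^{-7}$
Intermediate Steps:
$\frac{1}{S - 773993} = \frac{1}{-751322 - 773993} = \frac{1}{-1525315} = - \frac{1}{1525315}$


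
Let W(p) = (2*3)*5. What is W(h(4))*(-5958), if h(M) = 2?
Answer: -178740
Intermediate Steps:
W(p) = 30 (W(p) = 6*5 = 30)
W(h(4))*(-5958) = 30*(-5958) = -178740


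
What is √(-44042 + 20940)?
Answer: I*√23102 ≈ 151.99*I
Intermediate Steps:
√(-44042 + 20940) = √(-23102) = I*√23102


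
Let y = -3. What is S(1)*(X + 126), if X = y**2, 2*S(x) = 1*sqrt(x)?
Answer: 135/2 ≈ 67.500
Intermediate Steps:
S(x) = sqrt(x)/2 (S(x) = (1*sqrt(x))/2 = sqrt(x)/2)
X = 9 (X = (-3)**2 = 9)
S(1)*(X + 126) = (sqrt(1)/2)*(9 + 126) = ((1/2)*1)*135 = (1/2)*135 = 135/2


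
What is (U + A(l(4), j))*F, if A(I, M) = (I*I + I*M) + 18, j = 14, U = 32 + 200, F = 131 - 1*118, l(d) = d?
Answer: 4186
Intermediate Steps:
F = 13 (F = 131 - 118 = 13)
U = 232
A(I, M) = 18 + I² + I*M (A(I, M) = (I² + I*M) + 18 = 18 + I² + I*M)
(U + A(l(4), j))*F = (232 + (18 + 4² + 4*14))*13 = (232 + (18 + 16 + 56))*13 = (232 + 90)*13 = 322*13 = 4186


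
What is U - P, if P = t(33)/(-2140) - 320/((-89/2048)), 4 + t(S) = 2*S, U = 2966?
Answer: -418780261/95230 ≈ -4397.6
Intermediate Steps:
t(S) = -4 + 2*S
P = 701232441/95230 (P = (-4 + 2*33)/(-2140) - 320/((-89/2048)) = (-4 + 66)*(-1/2140) - 320/((-89*1/2048)) = 62*(-1/2140) - 320/(-89/2048) = -31/1070 - 320*(-2048/89) = -31/1070 + 655360/89 = 701232441/95230 ≈ 7363.6)
U - P = 2966 - 1*701232441/95230 = 2966 - 701232441/95230 = -418780261/95230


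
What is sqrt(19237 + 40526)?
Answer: sqrt(59763) ≈ 244.46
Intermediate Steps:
sqrt(19237 + 40526) = sqrt(59763)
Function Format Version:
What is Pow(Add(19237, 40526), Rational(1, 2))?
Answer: Pow(59763, Rational(1, 2)) ≈ 244.46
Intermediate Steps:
Pow(Add(19237, 40526), Rational(1, 2)) = Pow(59763, Rational(1, 2))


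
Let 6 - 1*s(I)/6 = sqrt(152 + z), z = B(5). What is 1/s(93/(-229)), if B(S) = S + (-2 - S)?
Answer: -1/114 - 5*sqrt(6)/684 ≈ -0.026678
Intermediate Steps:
B(S) = -2
z = -2
s(I) = 36 - 30*sqrt(6) (s(I) = 36 - 6*sqrt(152 - 2) = 36 - 30*sqrt(6))
1/s(93/(-229)) = 1/(36 - 30*sqrt(6))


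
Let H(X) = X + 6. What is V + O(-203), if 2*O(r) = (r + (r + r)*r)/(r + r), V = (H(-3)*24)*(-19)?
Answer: -5877/4 ≈ -1469.3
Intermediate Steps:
H(X) = 6 + X
V = -1368 (V = ((6 - 3)*24)*(-19) = (3*24)*(-19) = 72*(-19) = -1368)
O(r) = (r + 2*r²)/(4*r) (O(r) = ((r + (r + r)*r)/(r + r))/2 = ((r + (2*r)*r)/((2*r)))/2 = ((r + 2*r²)*(1/(2*r)))/2 = ((r + 2*r²)/(2*r))/2 = (r + 2*r²)/(4*r))
V + O(-203) = -1368 + (¼ + (½)*(-203)) = -1368 + (¼ - 203/2) = -1368 - 405/4 = -5877/4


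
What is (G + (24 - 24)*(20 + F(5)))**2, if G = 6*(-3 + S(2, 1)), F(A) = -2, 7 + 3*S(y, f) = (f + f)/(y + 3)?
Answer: 24336/25 ≈ 973.44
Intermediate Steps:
S(y, f) = -7/3 + 2*f/(3*(3 + y)) (S(y, f) = -7/3 + ((f + f)/(y + 3))/3 = -7/3 + ((2*f)/(3 + y))/3 = -7/3 + (2*f/(3 + y))/3 = -7/3 + 2*f/(3*(3 + y)))
G = -156/5 (G = 6*(-3 + (-21 - 7*2 + 2*1)/(3*(3 + 2))) = 6*(-3 + (1/3)*(-21 - 14 + 2)/5) = 6*(-3 + (1/3)*(1/5)*(-33)) = 6*(-3 - 11/5) = 6*(-26/5) = -156/5 ≈ -31.200)
(G + (24 - 24)*(20 + F(5)))**2 = (-156/5 + (24 - 24)*(20 - 2))**2 = (-156/5 + 0*18)**2 = (-156/5 + 0)**2 = (-156/5)**2 = 24336/25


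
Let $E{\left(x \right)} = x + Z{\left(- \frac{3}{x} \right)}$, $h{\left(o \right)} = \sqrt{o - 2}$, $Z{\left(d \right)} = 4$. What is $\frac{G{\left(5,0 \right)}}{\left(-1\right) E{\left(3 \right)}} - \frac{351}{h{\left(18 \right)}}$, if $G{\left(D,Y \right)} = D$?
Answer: $- \frac{2477}{28} \approx -88.464$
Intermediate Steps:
$h{\left(o \right)} = \sqrt{-2 + o}$
$E{\left(x \right)} = 4 + x$ ($E{\left(x \right)} = x + 4 = 4 + x$)
$\frac{G{\left(5,0 \right)}}{\left(-1\right) E{\left(3 \right)}} - \frac{351}{h{\left(18 \right)}} = \frac{5}{\left(-1\right) \left(4 + 3\right)} - \frac{351}{\sqrt{-2 + 18}} = \frac{5}{\left(-1\right) 7} - \frac{351}{\sqrt{16}} = \frac{5}{-7} - \frac{351}{4} = 5 \left(- \frac{1}{7}\right) - \frac{351}{4} = - \frac{5}{7} - \frac{351}{4} = - \frac{2477}{28}$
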